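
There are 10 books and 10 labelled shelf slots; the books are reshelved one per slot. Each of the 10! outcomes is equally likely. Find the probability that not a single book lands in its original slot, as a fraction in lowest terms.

16481/44800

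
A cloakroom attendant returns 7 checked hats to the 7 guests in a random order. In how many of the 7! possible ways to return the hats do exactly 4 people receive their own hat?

Choose which 4 of the 7 are fixed: C(7,4) = 35.
The remaining 3 must be deranged: !3 = 2.
Total: 35 × 2 = 70.

70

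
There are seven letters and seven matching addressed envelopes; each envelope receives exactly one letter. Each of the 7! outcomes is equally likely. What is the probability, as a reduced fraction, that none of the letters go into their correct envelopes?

Favorable outcomes: !7 = 1854.
Total outcomes: 7! = 5040.
Probability = 1854/5040 = 103/280.

103/280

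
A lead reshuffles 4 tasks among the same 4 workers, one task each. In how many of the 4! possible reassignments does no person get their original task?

The subfactorial !4 = [4!/e] (nearest integer).
4! = 24, and 24/e ≈ 8.83, so !4 = 9.

9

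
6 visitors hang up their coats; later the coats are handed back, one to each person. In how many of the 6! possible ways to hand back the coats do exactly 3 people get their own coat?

40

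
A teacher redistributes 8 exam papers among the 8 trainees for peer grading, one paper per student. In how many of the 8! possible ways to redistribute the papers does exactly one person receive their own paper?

14832

Choose which one of the 8 is fixed: C(8,1) = 8.
The remaining 7 must be deranged: !7 = 1854.
Total: 8 × 1854 = 14832.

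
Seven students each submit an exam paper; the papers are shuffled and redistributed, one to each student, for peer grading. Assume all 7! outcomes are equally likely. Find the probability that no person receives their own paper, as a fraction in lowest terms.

103/280

Favorable outcomes: !7 = 1854.
Total outcomes: 7! = 5040.
Probability = 1854/5040 = 103/280.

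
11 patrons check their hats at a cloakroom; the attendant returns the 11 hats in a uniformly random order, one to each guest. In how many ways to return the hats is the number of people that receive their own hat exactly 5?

Pick the 5 fixed positions: C(11,5) = 462 ways.
The remaining 6 must be deranged: !6 = 265.
Total: 462 × 265 = 122430.

122430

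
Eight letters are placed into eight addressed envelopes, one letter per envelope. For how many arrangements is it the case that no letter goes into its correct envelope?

14833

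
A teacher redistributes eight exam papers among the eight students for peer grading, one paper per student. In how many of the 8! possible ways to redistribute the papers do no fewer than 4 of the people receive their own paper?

# with exactly i fixed is C(8,i)·!(8-i); sum over i=4..8:
  i=4: C(8,4)·!4 = 70·9 = 630
  i=5: C(8,5)·!3 = 56·2 = 112
  i=6: C(8,6)·!2 = 28·1 = 28
  i=7: C(8,7)·!1 = 8·0 = 0
  i=8: C(8,8)·!0 = 1·1 = 1
Total = 771.

771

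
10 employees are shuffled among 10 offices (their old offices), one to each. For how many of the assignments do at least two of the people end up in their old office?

958879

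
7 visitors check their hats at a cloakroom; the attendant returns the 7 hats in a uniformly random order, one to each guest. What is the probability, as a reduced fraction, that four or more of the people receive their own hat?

23/1260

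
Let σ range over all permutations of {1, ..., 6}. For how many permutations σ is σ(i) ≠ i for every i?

265

!6 is the nearest integer to 6!/e.
6! = 720, and 720/e ≈ 264.87, so !6 = 265.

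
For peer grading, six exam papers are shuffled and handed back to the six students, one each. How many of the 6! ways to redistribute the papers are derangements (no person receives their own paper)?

265

Recurrence: !6 = 5·(!5 + !4).
!6 = 5·(44 + 9) = 5·53 = 265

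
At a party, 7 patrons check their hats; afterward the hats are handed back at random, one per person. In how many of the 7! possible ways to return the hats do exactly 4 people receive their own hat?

70

Choose which 4 of the 7 are fixed: C(7,4) = 35.
The other 3 form a derangement: !3 = 2.
Total: 35 × 2 = 70.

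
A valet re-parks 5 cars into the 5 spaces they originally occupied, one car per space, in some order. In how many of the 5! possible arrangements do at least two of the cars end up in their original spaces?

31

Sum C(5,i)·!(5-i) for i = 2..5:
  i=2: C(5,2)·!3 = 10·2 = 20
  i=3: C(5,3)·!2 = 10·1 = 10
  i=4: C(5,4)·!1 = 5·0 = 0
  i=5: C(5,5)·!0 = 1·1 = 1
Total = 31.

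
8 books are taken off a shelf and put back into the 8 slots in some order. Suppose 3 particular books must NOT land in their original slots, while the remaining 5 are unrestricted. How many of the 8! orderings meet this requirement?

Let A_j be the event that the j-th constrained one is fixed. By inclusion-exclusion over the 3 events:
Σ_{j=0}^{3} (-1)^j C(3,j)(8-j)!
= C(3,0)·8! - C(3,1)·7! + C(3,2)·6! - C(3,3)·5!
= 40320 - 15120 + 2160 - 120
= 27240

27240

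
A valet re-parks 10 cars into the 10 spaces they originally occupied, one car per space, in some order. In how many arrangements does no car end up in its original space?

1334961

!10 = 10! · Σ_{k=0}^{10} (-1)^k/k!
= 10! - 10!/1! + 10!/2! - 10!/3! + 10!/4! - 10!/5! + 10!/6! - 10!/7! + 10!/8! - 10!/9! + 10!/10!
= 3628800 - 3628800 + 1814400 - 604800 + 151200 - 30240 + 5040 - 720 + 90 - 10 + 1
= 1334961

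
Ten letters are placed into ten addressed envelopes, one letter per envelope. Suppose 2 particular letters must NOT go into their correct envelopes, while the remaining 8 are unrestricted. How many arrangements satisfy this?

2943360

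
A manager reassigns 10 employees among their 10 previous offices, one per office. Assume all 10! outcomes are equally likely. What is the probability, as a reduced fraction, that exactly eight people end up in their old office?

Favorable outcomes: C(10,8)·!2 = 45·1 = 45.
Total outcomes: 10! = 3628800.
Probability = 45/3628800 = 1/80640.

1/80640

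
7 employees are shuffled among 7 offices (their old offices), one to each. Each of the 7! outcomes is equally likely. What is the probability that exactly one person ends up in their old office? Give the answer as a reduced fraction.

53/144

Favorable outcomes: C(7,1)·!6 = 7·265 = 1855.
Total outcomes: 7! = 5040.
Probability = 1855/5040 = 53/144.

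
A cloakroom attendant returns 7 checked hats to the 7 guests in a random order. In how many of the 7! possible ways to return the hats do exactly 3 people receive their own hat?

315

Choose which 3 of the 7 are fixed: C(7,3) = 35.
The remaining 4 must be deranged: !4 = 9.
Total: 35 × 9 = 315.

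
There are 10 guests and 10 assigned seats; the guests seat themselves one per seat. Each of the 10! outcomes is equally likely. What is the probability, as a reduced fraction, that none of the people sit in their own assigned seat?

16481/44800

Favorable outcomes: !10 = 1334961.
Total outcomes: 10! = 3628800.
Probability = 1334961/3628800 = 16481/44800.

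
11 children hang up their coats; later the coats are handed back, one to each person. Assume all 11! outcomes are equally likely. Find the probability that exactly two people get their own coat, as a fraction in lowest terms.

Favorable outcomes: C(11,2)·!9 = 55·133496 = 7342280.
Total outcomes: 11! = 39916800.
Probability = 7342280/39916800 = 16687/90720.

16687/90720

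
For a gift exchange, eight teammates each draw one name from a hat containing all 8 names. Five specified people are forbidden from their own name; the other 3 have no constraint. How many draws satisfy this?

Let A_j be the event that the j-th constrained one is fixed. By inclusion-exclusion over the 5 events:
Σ_{j=0}^{5} (-1)^j C(5,j)(8-j)!
= C(5,0)·8! - C(5,1)·7! + C(5,2)·6! - C(5,3)·5! + C(5,4)·4! - C(5,5)·3!
= 40320 - 25200 + 7200 - 1200 + 120 - 6
= 21234

21234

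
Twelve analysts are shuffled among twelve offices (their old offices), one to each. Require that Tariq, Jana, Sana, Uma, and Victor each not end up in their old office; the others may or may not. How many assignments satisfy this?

312273360

Inclusion-exclusion on the 5 forbidden self-matches:
Σ_{j=0}^{5} (-1)^j C(5,j)(12-j)!
= C(5,0)·12! - C(5,1)·11! + C(5,2)·10! - C(5,3)·9! + C(5,4)·8! - C(5,5)·7!
= 479001600 - 199584000 + 36288000 - 3628800 + 201600 - 5040
= 312273360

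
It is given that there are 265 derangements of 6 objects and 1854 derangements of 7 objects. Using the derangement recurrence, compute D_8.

D_8 = (8-1)·(D_7 + D_6) = 7·(1854 + 265) = 7·2119 = 14833.

14833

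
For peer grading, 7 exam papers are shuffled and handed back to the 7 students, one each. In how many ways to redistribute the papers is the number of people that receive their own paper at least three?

407

Sum C(7,i)·!(7-i) for i = 3..7:
  i=3: C(7,3)·!4 = 35·9 = 315
  i=4: C(7,4)·!3 = 35·2 = 70
  i=5: C(7,5)·!2 = 21·1 = 21
  i=6: C(7,6)·!1 = 7·0 = 0
  i=7: C(7,7)·!0 = 1·1 = 1
Total = 407.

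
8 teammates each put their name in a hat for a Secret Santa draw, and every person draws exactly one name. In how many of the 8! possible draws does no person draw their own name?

The subfactorial !8 = [8!/e] (nearest integer).
8! = 40320, and 40320/e ≈ 14832.90, so !8 = 14833.

14833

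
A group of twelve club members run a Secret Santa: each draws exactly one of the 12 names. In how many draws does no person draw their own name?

176214841

By inclusion-exclusion, !12 = Σ (-1)^k · 12!/k! for k=0..12
= 12! - 12!/1! + 12!/2! - 12!/3! + 12!/4! - 12!/5! + 12!/6! - 12!/7! + 12!/8! - 12!/9! + 12!/10! - 12!/11! + 12!/12!
= 479001600 - 479001600 + 239500800 - 79833600 + 19958400 - 3991680 + 665280 - 95040 + 11880 - 1320 + 132 - 12 + 1
= 176214841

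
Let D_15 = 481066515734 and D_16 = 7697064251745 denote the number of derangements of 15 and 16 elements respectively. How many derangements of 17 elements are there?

130850092279664

D_17 = (17-1)·(D_16 + D_15) = 16·(7697064251745 + 481066515734) = 16·8178130767479 = 130850092279664.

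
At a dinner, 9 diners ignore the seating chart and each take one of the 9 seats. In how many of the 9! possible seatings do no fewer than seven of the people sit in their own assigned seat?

37

# with exactly i fixed is C(9,i)·!(9-i); sum over i=7..9:
  i=7: C(9,7)·!2 = 36·1 = 36
  i=8: C(9,8)·!1 = 9·0 = 0
  i=9: C(9,9)·!0 = 1·1 = 1
Total = 37.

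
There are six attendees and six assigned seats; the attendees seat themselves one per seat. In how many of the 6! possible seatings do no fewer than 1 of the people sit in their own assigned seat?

Sum C(6,i)·!(6-i) for i = 1..6:
  i=1: C(6,1)·!5 = 6·44 = 264
  i=2: C(6,2)·!4 = 15·9 = 135
  i=3: C(6,3)·!3 = 20·2 = 40
  i=4: C(6,4)·!2 = 15·1 = 15
  i=5: C(6,5)·!1 = 6·0 = 0
  i=6: C(6,6)·!0 = 1·1 = 1
Total = 455.

455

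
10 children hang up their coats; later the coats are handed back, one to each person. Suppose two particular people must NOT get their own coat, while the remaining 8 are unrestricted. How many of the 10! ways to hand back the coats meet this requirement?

2943360

Inclusion-exclusion on the 2 forbidden self-matches:
Σ_{j=0}^{2} (-1)^j C(2,j)(10-j)!
= C(2,0)·10! - C(2,1)·9! + C(2,2)·8!
= 3628800 - 725760 + 40320
= 2943360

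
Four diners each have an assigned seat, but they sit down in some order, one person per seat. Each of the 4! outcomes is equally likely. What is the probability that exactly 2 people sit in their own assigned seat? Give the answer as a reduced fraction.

1/4

Favorable outcomes: C(4,2)·!2 = 6·1 = 6.
Total outcomes: 4! = 24.
Probability = 6/24 = 1/4.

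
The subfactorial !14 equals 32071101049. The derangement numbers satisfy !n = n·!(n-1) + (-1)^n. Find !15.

481066515734

!15 = 15·32071101049 - 1 = 481066515734.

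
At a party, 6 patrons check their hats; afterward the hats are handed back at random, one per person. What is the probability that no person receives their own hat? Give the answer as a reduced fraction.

53/144

Favorable outcomes: !6 = 265.
Total outcomes: 6! = 720.
Probability = 265/720 = 53/144.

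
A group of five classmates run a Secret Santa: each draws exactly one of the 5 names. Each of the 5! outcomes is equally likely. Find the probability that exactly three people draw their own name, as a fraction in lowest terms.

Favorable outcomes: C(5,3)·!2 = 10·1 = 10.
Total outcomes: 5! = 120.
Probability = 10/120 = 1/12.

1/12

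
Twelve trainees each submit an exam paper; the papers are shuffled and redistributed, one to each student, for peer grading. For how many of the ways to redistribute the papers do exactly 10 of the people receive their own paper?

66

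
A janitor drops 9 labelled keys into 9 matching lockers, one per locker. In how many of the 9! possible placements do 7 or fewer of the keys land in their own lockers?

362879

# with exactly i fixed is C(9,i)·!(9-i); sum over i=0..7:
  i=0: C(9,0)·!9 = 1·133496 = 133496
  i=1: C(9,1)·!8 = 9·14833 = 133497
  i=2: C(9,2)·!7 = 36·1854 = 66744
  i=3: C(9,3)·!6 = 84·265 = 22260
  i=4: C(9,4)·!5 = 126·44 = 5544
  i=5: C(9,5)·!4 = 126·9 = 1134
  i=6: C(9,6)·!3 = 84·2 = 168
  i=7: C(9,7)·!2 = 36·1 = 36
Total = 362879.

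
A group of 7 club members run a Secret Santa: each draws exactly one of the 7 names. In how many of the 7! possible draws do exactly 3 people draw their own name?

Pick the 3 fixed positions: C(7,3) = 35 ways.
The remaining 4 must be deranged: !4 = 9.
Total: 35 × 9 = 315.

315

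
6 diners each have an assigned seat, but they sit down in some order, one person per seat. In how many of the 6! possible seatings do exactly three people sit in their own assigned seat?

40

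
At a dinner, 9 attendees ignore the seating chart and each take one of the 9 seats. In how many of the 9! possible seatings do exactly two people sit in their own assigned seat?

66744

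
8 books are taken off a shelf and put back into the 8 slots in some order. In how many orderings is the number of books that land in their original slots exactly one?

14832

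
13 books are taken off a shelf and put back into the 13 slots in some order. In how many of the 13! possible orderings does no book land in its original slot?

!13 is the nearest integer to 13!/e.
13! = 6227020800, and 6227020800/e ≈ 2290792932.07, so !13 = 2290792932.

2290792932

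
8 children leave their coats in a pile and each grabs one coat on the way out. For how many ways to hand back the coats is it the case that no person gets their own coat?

The number of derangements of 8 is !8 = Σ_{k=0}^{8} (-1)^k·8!/k!
= 8! - 8!/1! + 8!/2! - 8!/3! + 8!/4! - 8!/5! + 8!/6! - 8!/7! + 8!/8!
= 40320 - 40320 + 20160 - 6720 + 1680 - 336 + 56 - 8 + 1
= 14833

14833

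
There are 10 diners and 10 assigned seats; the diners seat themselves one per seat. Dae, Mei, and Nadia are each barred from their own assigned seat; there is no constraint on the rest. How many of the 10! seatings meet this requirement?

Inclusion-exclusion on the 3 forbidden self-matches:
Σ_{j=0}^{3} (-1)^j C(3,j)(10-j)!
= C(3,0)·10! - C(3,1)·9! + C(3,2)·8! - C(3,3)·7!
= 3628800 - 1088640 + 120960 - 5040
= 2656080

2656080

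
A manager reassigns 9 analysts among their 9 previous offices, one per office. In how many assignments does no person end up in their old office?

133496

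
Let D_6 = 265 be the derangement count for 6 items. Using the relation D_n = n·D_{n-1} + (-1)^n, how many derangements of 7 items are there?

D_7 = 7·265 - 1 = 1854.

1854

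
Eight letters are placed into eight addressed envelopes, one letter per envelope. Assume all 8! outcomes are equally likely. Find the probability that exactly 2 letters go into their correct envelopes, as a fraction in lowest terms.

53/288

Favorable outcomes: C(8,2)·!6 = 28·265 = 7420.
Total outcomes: 8! = 40320.
Probability = 7420/40320 = 53/288.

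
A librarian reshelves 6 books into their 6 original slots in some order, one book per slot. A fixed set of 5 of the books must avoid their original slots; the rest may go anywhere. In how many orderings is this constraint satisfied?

Inclusion-exclusion on the 5 forbidden self-matches:
Σ_{j=0}^{5} (-1)^j C(5,j)(6-j)!
= C(5,0)·6! - C(5,1)·5! + C(5,2)·4! - C(5,3)·3! + C(5,4)·2! - C(5,5)·1!
= 720 - 600 + 240 - 60 + 10 - 1
= 309

309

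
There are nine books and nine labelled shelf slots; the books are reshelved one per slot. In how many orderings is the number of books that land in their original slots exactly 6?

168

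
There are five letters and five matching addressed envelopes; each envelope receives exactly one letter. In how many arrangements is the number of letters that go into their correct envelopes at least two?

31

# with exactly i fixed is C(5,i)·!(5-i); sum over i=2..5:
  i=2: C(5,2)·!3 = 10·2 = 20
  i=3: C(5,3)·!2 = 10·1 = 10
  i=4: C(5,4)·!1 = 5·0 = 0
  i=5: C(5,5)·!0 = 1·1 = 1
Total = 31.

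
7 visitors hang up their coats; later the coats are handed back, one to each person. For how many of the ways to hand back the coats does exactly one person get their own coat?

1855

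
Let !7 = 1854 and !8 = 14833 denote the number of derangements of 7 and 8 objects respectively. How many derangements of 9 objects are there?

133496

!9 = (9-1)·(!8 + !7) = 8·(14833 + 1854) = 8·16687 = 133496.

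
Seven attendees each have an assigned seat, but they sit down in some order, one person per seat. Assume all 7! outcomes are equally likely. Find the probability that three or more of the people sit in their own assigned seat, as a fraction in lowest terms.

407/5040

Favorable outcomes: Σ_{i≥3} C(7,i)·!(7-i) = 35·9 + 35·2 + 21·1 + 7·0 + 1·1 = 407.
Total outcomes: 7! = 5040.
Probability = 407/5040 = 407/5040.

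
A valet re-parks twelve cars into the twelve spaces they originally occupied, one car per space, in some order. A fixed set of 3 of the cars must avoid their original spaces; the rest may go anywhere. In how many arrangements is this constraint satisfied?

Let A_j be the event that the j-th constrained one is fixed. By inclusion-exclusion over the 3 events:
Σ_{j=0}^{3} (-1)^j C(3,j)(12-j)!
= C(3,0)·12! - C(3,1)·11! + C(3,2)·10! - C(3,3)·9!
= 479001600 - 119750400 + 10886400 - 362880
= 369774720

369774720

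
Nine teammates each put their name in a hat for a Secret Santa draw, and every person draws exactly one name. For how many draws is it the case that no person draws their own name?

133496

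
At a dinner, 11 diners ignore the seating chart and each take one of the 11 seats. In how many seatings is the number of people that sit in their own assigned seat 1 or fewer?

29369141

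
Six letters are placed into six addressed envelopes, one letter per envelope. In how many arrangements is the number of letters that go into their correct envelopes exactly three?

40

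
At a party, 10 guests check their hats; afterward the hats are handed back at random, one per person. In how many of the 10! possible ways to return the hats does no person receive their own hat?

1334961

The subfactorial !10 = [10!/e] (nearest integer).
10! = 3628800, and 3628800/e ≈ 1334960.92, so !10 = 1334961.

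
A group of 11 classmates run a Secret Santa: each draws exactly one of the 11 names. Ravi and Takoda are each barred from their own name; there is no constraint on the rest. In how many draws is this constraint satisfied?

33022080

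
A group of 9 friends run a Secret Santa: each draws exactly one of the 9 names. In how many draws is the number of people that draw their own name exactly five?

Pick the 5 fixed positions: C(9,5) = 126 ways.
The remaining 4 must be deranged: !4 = 9.
Total: 126 × 9 = 1134.

1134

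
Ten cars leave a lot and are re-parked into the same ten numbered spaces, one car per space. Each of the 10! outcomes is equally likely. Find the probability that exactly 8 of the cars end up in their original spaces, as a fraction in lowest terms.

1/80640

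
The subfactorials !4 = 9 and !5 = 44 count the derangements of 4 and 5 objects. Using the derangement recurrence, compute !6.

265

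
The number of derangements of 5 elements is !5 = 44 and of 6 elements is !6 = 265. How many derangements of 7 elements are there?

1854

!7 = (7-1)·(!6 + !5) = 6·(265 + 44) = 6·309 = 1854.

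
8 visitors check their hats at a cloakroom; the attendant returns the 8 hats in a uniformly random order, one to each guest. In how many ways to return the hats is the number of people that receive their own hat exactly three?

2464

Pick the 3 fixed positions: C(8,3) = 56 ways.
The remaining 5 must be deranged: !5 = 44.
Total: 56 × 44 = 2464.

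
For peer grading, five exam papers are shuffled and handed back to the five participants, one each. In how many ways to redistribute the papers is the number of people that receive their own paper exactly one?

Pick the single fixed position: C(5,1) = 5 ways.
The remaining 4 must be deranged: !4 = 9.
Total: 5 × 9 = 45.

45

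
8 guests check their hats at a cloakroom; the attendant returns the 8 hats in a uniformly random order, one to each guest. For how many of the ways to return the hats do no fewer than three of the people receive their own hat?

3235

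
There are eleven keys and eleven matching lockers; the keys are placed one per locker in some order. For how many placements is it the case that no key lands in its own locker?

!11 is the nearest integer to 11!/e.
11! = 39916800, and 39916800/e ≈ 14684570.08, so !11 = 14684570.

14684570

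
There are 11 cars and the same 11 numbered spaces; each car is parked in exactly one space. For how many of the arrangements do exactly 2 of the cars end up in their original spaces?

Pick the 2 fixed positions: C(11,2) = 55 ways.
The remaining 9 must be deranged: !9 = 133496.
Total: 55 × 133496 = 7342280.

7342280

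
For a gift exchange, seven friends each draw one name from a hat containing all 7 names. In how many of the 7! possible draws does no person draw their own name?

The subfactorial !7 = [7!/e] (nearest integer).
7! = 5040, and 5040/e ≈ 1854.11, so !7 = 1854.

1854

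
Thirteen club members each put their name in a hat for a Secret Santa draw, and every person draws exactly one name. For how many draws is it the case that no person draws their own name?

2290792932

!13 is the nearest integer to 13!/e.
13! = 6227020800, and 6227020800/e ≈ 2290792932.07, so !13 = 2290792932.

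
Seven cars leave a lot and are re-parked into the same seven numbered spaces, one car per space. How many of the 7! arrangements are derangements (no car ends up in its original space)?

The number of derangements of 7 is !7 = Σ_{k=0}^{7} (-1)^k·7!/k!
= 7! - 7!/1! + 7!/2! - 7!/3! + 7!/4! - 7!/5! + 7!/6! - 7!/7!
= 5040 - 5040 + 2520 - 840 + 210 - 42 + 7 - 1
= 1854

1854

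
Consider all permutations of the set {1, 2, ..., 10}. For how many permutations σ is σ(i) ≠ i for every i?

By inclusion-exclusion, !10 = Σ (-1)^k · 10!/k! for k=0..10
= 10! - 10!/1! + 10!/2! - 10!/3! + 10!/4! - 10!/5! + 10!/6! - 10!/7! + 10!/8! - 10!/9! + 10!/10!
= 3628800 - 3628800 + 1814400 - 604800 + 151200 - 30240 + 5040 - 720 + 90 - 10 + 1
= 1334961

1334961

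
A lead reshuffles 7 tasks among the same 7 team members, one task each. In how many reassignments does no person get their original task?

1854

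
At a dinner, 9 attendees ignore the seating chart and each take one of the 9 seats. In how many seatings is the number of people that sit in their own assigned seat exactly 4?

Choose which 4 of the 9 are fixed: C(9,4) = 126.
The other 5 form a derangement: !5 = 44.
Total: 126 × 44 = 5544.

5544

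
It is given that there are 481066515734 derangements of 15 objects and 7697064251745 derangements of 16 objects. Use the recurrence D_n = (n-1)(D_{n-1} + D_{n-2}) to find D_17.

130850092279664

D_17 = (17-1)·(D_16 + D_15) = 16·(7697064251745 + 481066515734) = 16·8178130767479 = 130850092279664.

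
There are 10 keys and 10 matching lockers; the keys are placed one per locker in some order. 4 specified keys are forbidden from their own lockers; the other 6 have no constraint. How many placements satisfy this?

Let A_j be the event that the j-th constrained one is fixed. By inclusion-exclusion over the 4 events:
Σ_{j=0}^{4} (-1)^j C(4,j)(10-j)!
= C(4,0)·10! - C(4,1)·9! + C(4,2)·8! - C(4,3)·7! + C(4,4)·6!
= 3628800 - 1451520 + 241920 - 20160 + 720
= 2399760

2399760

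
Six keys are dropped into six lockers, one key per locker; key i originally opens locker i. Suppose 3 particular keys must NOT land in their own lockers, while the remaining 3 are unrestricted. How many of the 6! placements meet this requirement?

426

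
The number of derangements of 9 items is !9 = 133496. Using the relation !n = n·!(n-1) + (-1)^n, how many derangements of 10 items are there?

!10 = 10·133496 + 1 = 1334961.

1334961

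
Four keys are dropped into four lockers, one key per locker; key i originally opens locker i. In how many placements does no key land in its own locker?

9

Use !n = (n-1)(!(n-1) + !(n-2)).
!4 = 3·(2 + 1) = 3·3 = 9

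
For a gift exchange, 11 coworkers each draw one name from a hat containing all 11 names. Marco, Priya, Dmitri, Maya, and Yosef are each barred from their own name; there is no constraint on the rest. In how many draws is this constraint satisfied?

25022880

Let A_j be the event that the j-th constrained one is fixed. By inclusion-exclusion over the 5 events:
Σ_{j=0}^{5} (-1)^j C(5,j)(11-j)!
= C(5,0)·11! - C(5,1)·10! + C(5,2)·9! - C(5,3)·8! + C(5,4)·7! - C(5,5)·6!
= 39916800 - 18144000 + 3628800 - 403200 + 25200 - 720
= 25022880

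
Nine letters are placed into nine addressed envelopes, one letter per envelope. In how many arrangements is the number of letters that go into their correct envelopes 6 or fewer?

Sum C(9,i)·!(9-i) for i = 0..6:
  i=0: C(9,0)·!9 = 1·133496 = 133496
  i=1: C(9,1)·!8 = 9·14833 = 133497
  i=2: C(9,2)·!7 = 36·1854 = 66744
  i=3: C(9,3)·!6 = 84·265 = 22260
  i=4: C(9,4)·!5 = 126·44 = 5544
  i=5: C(9,5)·!4 = 126·9 = 1134
  i=6: C(9,6)·!3 = 84·2 = 168
Total = 362843.

362843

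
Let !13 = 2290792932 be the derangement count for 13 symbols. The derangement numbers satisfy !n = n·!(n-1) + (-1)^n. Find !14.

32071101049

!14 = 14·2290792932 + 1 = 32071101049.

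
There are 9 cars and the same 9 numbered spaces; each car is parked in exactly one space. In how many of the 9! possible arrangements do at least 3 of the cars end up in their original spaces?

# with exactly i fixed is C(9,i)·!(9-i); sum over i=3..9:
  i=3: C(9,3)·!6 = 84·265 = 22260
  i=4: C(9,4)·!5 = 126·44 = 5544
  i=5: C(9,5)·!4 = 126·9 = 1134
  i=6: C(9,6)·!3 = 84·2 = 168
  i=7: C(9,7)·!2 = 36·1 = 36
  i=8: C(9,8)·!1 = 9·0 = 0
  i=9: C(9,9)·!0 = 1·1 = 1
Total = 29143.

29143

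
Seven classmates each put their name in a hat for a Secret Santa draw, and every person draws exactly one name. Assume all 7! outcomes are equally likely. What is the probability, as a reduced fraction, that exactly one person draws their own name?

Favorable outcomes: C(7,1)·!6 = 7·265 = 1855.
Total outcomes: 7! = 5040.
Probability = 1855/5040 = 53/144.

53/144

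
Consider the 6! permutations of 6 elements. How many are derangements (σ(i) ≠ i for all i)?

265

!6 is the nearest integer to 6!/e.
6! = 720, and 720/e ≈ 264.87, so !6 = 265.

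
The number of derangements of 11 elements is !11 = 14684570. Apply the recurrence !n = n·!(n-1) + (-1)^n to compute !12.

176214841

!12 = 12·14684570 + 1 = 176214841.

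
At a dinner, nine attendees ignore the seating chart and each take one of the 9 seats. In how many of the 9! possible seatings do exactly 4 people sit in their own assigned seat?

5544

Choose which 4 of the 9 are fixed: C(9,4) = 126.
The remaining 5 must be deranged: !5 = 44.
Total: 126 × 44 = 5544.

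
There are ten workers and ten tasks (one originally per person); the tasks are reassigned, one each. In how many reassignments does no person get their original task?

Use !n = n·!(n-1) + (-1)^n.
!10 = 10·133496 + 1 = 1334961

1334961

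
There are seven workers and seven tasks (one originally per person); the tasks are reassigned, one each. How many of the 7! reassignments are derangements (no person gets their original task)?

1854

Use !n = n·!(n-1) + (-1)^n.
!7 = 7·265 - 1 = 1854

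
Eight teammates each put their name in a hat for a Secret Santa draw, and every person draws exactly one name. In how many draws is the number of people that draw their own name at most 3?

39549

# with exactly i fixed is C(8,i)·!(8-i); sum over i=0..3:
  i=0: C(8,0)·!8 = 1·14833 = 14833
  i=1: C(8,1)·!7 = 8·1854 = 14832
  i=2: C(8,2)·!6 = 28·265 = 7420
  i=3: C(8,3)·!5 = 56·44 = 2464
Total = 39549.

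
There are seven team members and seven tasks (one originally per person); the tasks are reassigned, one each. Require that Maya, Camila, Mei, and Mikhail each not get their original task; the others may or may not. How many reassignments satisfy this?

Let A_j be the event that the j-th constrained one is fixed. By inclusion-exclusion over the 4 events:
Σ_{j=0}^{4} (-1)^j C(4,j)(7-j)!
= C(4,0)·7! - C(4,1)·6! + C(4,2)·5! - C(4,3)·4! + C(4,4)·3!
= 5040 - 2880 + 720 - 96 + 6
= 2790

2790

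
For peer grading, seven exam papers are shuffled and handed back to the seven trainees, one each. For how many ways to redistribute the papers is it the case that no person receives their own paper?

1854

Recurrence: !7 = 6·(!6 + !5).
!7 = 6·(265 + 44) = 6·309 = 1854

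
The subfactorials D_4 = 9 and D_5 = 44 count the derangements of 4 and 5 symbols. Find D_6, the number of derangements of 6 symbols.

D_6 = (6-1)·(D_5 + D_4) = 5·(44 + 9) = 5·53 = 265.

265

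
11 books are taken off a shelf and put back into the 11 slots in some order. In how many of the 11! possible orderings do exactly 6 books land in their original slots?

Pick the 6 fixed positions: C(11,6) = 462 ways.
The remaining 5 must be deranged: !5 = 44.
Total: 462 × 44 = 20328.

20328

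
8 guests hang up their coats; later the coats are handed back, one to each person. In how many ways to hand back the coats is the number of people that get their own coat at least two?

10655

Sum C(8,i)·!(8-i) for i = 2..8:
  i=2: C(8,2)·!6 = 28·265 = 7420
  i=3: C(8,3)·!5 = 56·44 = 2464
  i=4: C(8,4)·!4 = 70·9 = 630
  i=5: C(8,5)·!3 = 56·2 = 112
  i=6: C(8,6)·!2 = 28·1 = 28
  i=7: C(8,7)·!1 = 8·0 = 0
  i=8: C(8,8)·!0 = 1·1 = 1
Total = 10655.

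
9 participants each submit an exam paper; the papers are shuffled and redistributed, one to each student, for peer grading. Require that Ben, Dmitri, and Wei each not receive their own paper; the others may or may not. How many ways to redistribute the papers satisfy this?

Let A_j be the event that the j-th constrained one is fixed. By inclusion-exclusion over the 3 events:
Σ_{j=0}^{3} (-1)^j C(3,j)(9-j)!
= C(3,0)·9! - C(3,1)·8! + C(3,2)·7! - C(3,3)·6!
= 362880 - 120960 + 15120 - 720
= 256320

256320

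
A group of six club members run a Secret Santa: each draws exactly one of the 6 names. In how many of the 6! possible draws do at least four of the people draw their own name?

16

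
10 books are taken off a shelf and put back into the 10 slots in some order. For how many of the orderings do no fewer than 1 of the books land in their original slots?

2293839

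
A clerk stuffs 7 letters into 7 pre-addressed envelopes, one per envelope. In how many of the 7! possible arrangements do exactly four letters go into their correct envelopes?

Choose which 4 of the 7 are fixed: C(7,4) = 35.
The other 3 form a derangement: !3 = 2.
Total: 35 × 2 = 70.

70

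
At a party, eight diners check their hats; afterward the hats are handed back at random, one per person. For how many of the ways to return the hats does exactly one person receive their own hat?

14832

Choose which one of the 8 is fixed: C(8,1) = 8.
The remaining 7 must be deranged: !7 = 1854.
Total: 8 × 1854 = 14832.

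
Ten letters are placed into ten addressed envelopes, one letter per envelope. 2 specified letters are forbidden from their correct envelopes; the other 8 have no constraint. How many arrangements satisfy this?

Inclusion-exclusion on the 2 forbidden self-matches:
Σ_{j=0}^{2} (-1)^j C(2,j)(10-j)!
= C(2,0)·10! - C(2,1)·9! + C(2,2)·8!
= 3628800 - 725760 + 40320
= 2943360

2943360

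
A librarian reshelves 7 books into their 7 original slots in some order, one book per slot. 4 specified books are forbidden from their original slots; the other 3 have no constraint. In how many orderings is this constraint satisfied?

2790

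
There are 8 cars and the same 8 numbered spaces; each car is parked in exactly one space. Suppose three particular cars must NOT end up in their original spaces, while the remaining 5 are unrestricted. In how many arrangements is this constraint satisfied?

Inclusion-exclusion on the 3 forbidden self-matches:
Σ_{j=0}^{3} (-1)^j C(3,j)(8-j)!
= C(3,0)·8! - C(3,1)·7! + C(3,2)·6! - C(3,3)·5!
= 40320 - 15120 + 2160 - 120
= 27240

27240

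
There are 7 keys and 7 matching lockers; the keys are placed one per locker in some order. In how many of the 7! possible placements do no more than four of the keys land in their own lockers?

5018

Sum C(7,i)·!(7-i) for i = 0..4:
  i=0: C(7,0)·!7 = 1·1854 = 1854
  i=1: C(7,1)·!6 = 7·265 = 1855
  i=2: C(7,2)·!5 = 21·44 = 924
  i=3: C(7,3)·!4 = 35·9 = 315
  i=4: C(7,4)·!3 = 35·2 = 70
Total = 5018.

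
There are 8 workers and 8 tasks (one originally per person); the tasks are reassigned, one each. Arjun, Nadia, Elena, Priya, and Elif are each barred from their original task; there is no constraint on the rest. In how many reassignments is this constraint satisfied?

21234

Let A_j be the event that the j-th constrained one is fixed. By inclusion-exclusion over the 5 events:
Σ_{j=0}^{5} (-1)^j C(5,j)(8-j)!
= C(5,0)·8! - C(5,1)·7! + C(5,2)·6! - C(5,3)·5! + C(5,4)·4! - C(5,5)·3!
= 40320 - 25200 + 7200 - 1200 + 120 - 6
= 21234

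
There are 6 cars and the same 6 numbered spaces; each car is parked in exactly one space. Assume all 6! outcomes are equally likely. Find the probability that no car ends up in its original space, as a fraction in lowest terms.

Favorable outcomes: !6 = 265.
Total outcomes: 6! = 720.
Probability = 265/720 = 53/144.

53/144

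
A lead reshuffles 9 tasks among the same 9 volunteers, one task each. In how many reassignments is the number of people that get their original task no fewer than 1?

229384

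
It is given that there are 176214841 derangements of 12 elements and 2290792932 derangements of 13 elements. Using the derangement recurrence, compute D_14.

32071101049

D_14 = (14-1)·(D_13 + D_12) = 13·(2290792932 + 176214841) = 13·2467007773 = 32071101049.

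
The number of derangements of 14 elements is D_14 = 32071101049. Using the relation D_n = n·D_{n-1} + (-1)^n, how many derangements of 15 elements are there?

481066515734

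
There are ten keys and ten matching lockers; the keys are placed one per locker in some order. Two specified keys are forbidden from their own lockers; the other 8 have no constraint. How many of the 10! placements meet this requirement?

Inclusion-exclusion on the 2 forbidden self-matches:
Σ_{j=0}^{2} (-1)^j C(2,j)(10-j)!
= C(2,0)·10! - C(2,1)·9! + C(2,2)·8!
= 3628800 - 725760 + 40320
= 2943360

2943360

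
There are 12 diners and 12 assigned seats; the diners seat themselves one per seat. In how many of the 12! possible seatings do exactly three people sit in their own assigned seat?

29369120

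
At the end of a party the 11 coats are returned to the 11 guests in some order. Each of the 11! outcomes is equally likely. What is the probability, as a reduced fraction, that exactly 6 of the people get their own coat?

Favorable outcomes: C(11,6)·!5 = 462·44 = 20328.
Total outcomes: 11! = 39916800.
Probability = 20328/39916800 = 11/21600.

11/21600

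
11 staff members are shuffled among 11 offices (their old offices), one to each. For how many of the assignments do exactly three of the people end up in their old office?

2447445

Choose which 3 of the 11 are fixed: C(11,3) = 165.
The other 8 form a derangement: !8 = 14833.
Total: 165 × 14833 = 2447445.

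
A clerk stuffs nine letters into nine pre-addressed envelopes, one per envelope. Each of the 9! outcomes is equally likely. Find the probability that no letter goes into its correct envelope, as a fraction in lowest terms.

16687/45360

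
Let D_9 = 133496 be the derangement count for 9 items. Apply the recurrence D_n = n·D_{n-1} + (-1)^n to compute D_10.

1334961

D_10 = 10·133496 + 1 = 1334961.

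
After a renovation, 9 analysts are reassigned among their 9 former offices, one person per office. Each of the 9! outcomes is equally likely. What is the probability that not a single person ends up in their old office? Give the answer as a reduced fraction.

16687/45360

Favorable outcomes: !9 = 133496.
Total outcomes: 9! = 362880.
Probability = 133496/362880 = 16687/45360.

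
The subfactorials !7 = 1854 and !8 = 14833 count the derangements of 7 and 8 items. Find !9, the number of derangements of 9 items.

!9 = (9-1)·(!8 + !7) = 8·(14833 + 1854) = 8·16687 = 133496.

133496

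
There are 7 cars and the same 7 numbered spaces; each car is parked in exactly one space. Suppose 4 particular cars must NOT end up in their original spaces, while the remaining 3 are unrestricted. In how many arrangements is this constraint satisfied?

Let A_j be the event that the j-th constrained one is fixed. By inclusion-exclusion over the 4 events:
Σ_{j=0}^{4} (-1)^j C(4,j)(7-j)!
= C(4,0)·7! - C(4,1)·6! + C(4,2)·5! - C(4,3)·4! + C(4,4)·3!
= 5040 - 2880 + 720 - 96 + 6
= 2790

2790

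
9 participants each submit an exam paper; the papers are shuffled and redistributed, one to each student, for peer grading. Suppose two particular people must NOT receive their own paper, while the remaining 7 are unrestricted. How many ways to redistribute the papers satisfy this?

Let A_j be the event that the j-th constrained one is fixed. By inclusion-exclusion over the 2 events:
Σ_{j=0}^{2} (-1)^j C(2,j)(9-j)!
= C(2,0)·9! - C(2,1)·8! + C(2,2)·7!
= 362880 - 80640 + 5040
= 287280

287280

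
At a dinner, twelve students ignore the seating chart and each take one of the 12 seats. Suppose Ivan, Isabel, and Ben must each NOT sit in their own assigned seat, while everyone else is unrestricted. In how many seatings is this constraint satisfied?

Inclusion-exclusion on the 3 forbidden self-matches:
Σ_{j=0}^{3} (-1)^j C(3,j)(12-j)!
= C(3,0)·12! - C(3,1)·11! + C(3,2)·10! - C(3,3)·9!
= 479001600 - 119750400 + 10886400 - 362880
= 369774720

369774720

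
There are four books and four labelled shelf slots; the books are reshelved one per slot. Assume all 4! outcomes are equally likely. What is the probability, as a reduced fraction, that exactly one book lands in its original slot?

Favorable outcomes: C(4,1)·!3 = 4·2 = 8.
Total outcomes: 4! = 24.
Probability = 8/24 = 1/3.

1/3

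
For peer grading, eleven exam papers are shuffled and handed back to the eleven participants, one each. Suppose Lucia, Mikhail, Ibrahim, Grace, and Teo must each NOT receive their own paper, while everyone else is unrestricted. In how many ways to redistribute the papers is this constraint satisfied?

25022880

Let A_j be the event that the j-th constrained one is fixed. By inclusion-exclusion over the 5 events:
Σ_{j=0}^{5} (-1)^j C(5,j)(11-j)!
= C(5,0)·11! - C(5,1)·10! + C(5,2)·9! - C(5,3)·8! + C(5,4)·7! - C(5,5)·6!
= 39916800 - 18144000 + 3628800 - 403200 + 25200 - 720
= 25022880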